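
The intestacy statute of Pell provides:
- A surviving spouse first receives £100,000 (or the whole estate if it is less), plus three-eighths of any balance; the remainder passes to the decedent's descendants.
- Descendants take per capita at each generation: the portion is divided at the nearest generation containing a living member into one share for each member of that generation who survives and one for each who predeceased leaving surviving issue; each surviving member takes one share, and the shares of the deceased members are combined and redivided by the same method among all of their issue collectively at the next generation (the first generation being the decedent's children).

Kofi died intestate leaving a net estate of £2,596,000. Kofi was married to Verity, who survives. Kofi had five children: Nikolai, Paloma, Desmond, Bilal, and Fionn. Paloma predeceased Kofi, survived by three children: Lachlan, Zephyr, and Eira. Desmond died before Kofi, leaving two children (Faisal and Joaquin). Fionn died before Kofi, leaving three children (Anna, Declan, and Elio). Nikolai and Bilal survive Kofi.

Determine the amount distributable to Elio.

Verity first takes £100,000, leaving a balance of £2,496,000. Verity then takes three-eighths of the balance (£936,000), for a total of £1,036,000. The remaining £1,560,000 passes to the descendants.
The descendants' portion (£1,560,000) is divided at the children's generation into 5 shares of £312,000. Nikolai and Bilal each take £312,000. The 3 shares of the deceased (Paloma, Desmond, and Fionn) are combined into a pool of £936,000.
That pool (£936,000) is divided at the grandchildren's generation equally among Lachlan, Zephyr, Eira, Faisal, Joaquin, Anna, Declan, and Elio: £117,000 each.

Elio receives £117,000.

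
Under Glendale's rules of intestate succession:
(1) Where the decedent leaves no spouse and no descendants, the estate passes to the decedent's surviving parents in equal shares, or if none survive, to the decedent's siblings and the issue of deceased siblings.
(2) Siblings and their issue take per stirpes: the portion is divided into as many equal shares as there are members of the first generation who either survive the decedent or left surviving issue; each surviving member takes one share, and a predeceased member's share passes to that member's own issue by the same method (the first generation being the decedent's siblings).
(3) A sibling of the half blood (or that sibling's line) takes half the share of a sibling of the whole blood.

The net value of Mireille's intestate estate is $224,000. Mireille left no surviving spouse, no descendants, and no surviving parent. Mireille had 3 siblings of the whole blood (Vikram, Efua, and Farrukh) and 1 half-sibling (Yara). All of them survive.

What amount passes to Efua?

Efua receives $64,000.

The entire $224,000 passes to the siblings and their issue.
Counting each half-blood sibling's line as half a unit, there are 7/2 units in $224,000, so one unit is $64,000. Whole-blood lines (Vikram, Efua, and Farrukh) take $64,000 each; half-blood lines (Yara) take $32,000 each.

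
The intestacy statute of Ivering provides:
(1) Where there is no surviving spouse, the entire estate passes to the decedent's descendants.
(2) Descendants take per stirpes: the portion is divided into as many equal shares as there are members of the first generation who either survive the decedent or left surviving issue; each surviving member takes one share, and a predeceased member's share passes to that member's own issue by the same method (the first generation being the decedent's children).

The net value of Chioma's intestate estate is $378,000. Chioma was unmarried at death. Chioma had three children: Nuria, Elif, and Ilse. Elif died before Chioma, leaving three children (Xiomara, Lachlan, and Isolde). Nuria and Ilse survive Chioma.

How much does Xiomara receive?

Xiomara receives $42,000.

The entire $378,000 passes to the descendants.
That amount ($378,000) is divided into 3 shares of $126,000: Nuria and Ilse each take $126,000; Elif's $126,000 share passes to Elif's issue.
Elif's share ($126,000) is divided into 3 shares of $42,000: Xiomara, Lachlan, and Isolde each take $42,000.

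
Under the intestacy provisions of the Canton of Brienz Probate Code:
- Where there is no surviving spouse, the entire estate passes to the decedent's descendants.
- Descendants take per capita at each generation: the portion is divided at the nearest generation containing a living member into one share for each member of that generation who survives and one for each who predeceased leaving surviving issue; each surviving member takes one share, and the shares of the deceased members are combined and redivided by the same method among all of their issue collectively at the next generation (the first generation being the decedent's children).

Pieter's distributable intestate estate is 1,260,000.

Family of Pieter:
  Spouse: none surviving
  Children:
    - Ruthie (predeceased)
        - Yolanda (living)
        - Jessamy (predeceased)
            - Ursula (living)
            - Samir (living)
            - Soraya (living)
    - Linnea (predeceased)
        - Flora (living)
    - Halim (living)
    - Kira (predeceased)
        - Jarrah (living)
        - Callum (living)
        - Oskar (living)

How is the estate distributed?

Yolanda: 157,500; Ursula: 52,500; Samir: 52,500; Soraya: 52,500; Flora: 157,500; Halim: 315,000; Jarrah: 157,500; Callum: 157,500; Oskar: 157,500

The entire 1,260,000 passes to the descendants.
That amount (1,260,000) is divided at the children's generation into 4 shares of 315,000. Halim takes 315,000. The 3 shares of the deceased (Ruthie, Linnea, and Kira) are combined into a pool of 945,000.
That pool (945,000) is divided at the grandchildren's generation into 6 shares of 157,500. Yolanda, Flora, Jarrah, Callum, and Oskar each take 157,500. The remaining share for the deceased Jessamy (157,500) is carried to the next generation.
That pool (157,500) is divided at the great-grandchildren's generation equally among Ursula, Samir, and Soraya: 52,500 each.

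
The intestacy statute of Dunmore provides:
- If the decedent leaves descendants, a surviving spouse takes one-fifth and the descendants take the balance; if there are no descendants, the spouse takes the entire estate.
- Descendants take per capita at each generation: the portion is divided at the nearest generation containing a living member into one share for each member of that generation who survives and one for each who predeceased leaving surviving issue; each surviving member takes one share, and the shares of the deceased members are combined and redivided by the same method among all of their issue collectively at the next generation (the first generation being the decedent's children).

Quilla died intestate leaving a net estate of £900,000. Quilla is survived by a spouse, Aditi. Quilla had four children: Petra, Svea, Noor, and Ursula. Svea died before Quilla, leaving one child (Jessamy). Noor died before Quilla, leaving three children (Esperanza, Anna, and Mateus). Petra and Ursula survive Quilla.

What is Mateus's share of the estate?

Mateus receives £90,000.

Aditi takes one-fifth of £900,000 = £180,000. The remaining £720,000 passes to the descendants.
The descendants' portion (£720,000) is divided at the children's generation into 4 shares of £180,000. Petra and Ursula each take £180,000. The 2 shares of the deceased (Svea and Noor) are combined into a pool of £360,000.
That pool (£360,000) is divided at the grandchildren's generation equally among Jessamy, Esperanza, Anna, and Mateus: £90,000 each.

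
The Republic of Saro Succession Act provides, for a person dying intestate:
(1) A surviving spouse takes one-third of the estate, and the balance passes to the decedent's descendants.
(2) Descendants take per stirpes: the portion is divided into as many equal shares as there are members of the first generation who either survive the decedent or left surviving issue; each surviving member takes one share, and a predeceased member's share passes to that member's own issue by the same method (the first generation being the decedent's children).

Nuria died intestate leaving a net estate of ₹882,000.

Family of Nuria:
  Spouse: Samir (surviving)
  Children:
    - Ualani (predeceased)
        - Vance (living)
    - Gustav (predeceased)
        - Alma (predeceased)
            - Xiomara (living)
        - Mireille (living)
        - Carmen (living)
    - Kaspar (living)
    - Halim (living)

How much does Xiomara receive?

Samir takes one-third of ₹882,000 = ₹294,000. The remaining ₹588,000 passes to the descendants.
The descendants' portion (₹588,000) is divided into 4 shares of ₹147,000: Kaspar and Halim each take ₹147,000; Ualani's ₹147,000 share passes to Ualani's issue; Gustav's ₹147,000 share passes to Gustav's issue.
Ualani's share (₹147,000) passes entirely to Vance.
Gustav's share (₹147,000) is divided into 3 shares of ₹49,000: Mireille and Carmen each take ₹49,000; Alma's ₹49,000 share passes to Alma's issue.
Alma's share (₹49,000) passes entirely to Xiomara.

Xiomara receives ₹49,000.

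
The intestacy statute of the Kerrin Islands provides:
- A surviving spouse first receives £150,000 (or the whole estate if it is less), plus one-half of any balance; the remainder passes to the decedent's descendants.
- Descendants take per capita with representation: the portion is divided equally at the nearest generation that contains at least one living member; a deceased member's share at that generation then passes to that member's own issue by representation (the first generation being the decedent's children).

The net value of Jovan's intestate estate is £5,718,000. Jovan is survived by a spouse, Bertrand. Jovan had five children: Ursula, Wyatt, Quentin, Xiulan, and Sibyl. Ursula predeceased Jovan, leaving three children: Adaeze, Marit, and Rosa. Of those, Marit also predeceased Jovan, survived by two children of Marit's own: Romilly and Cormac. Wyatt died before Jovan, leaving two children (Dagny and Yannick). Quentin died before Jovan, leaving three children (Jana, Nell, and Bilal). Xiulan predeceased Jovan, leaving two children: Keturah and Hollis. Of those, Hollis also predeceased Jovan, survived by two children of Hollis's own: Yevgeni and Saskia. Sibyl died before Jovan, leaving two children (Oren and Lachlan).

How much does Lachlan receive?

Bertrand first takes £150,000, leaving a balance of £5,568,000. Bertrand then takes one-half of the balance (£2,784,000), for a total of £2,934,000. The remaining £2,784,000 passes to the descendants.
No child survives, so the initial division is made at the grandchildren's generation.
The descendants' portion (£2,784,000) is divided into 12 shares of £232,000: Adaeze, Rosa, Dagny, Yannick, Jana, Nell, Bilal, Keturah, Oren, and Lachlan each take £232,000; Marit's £232,000 share passes to Marit's issue; Hollis's £232,000 share passes to Hollis's issue.
Marit's share (£232,000) is divided into 2 shares of £116,000: Romilly and Cormac each take £116,000.
Hollis's share (£232,000) is divided into 2 shares of £116,000: Yevgeni and Saskia each take £116,000.

Lachlan receives £232,000.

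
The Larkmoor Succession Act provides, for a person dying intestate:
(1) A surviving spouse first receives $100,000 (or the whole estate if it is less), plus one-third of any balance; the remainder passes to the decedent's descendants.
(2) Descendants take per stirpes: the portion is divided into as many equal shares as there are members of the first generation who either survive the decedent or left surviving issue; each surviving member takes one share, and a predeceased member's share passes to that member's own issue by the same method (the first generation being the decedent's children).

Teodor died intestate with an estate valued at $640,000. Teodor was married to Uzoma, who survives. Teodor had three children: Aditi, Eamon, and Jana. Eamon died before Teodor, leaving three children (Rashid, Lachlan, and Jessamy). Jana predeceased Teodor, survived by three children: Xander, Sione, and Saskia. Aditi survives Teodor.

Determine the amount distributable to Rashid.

Rashid receives $40,000.

Uzoma first takes $100,000, leaving a balance of $540,000. Uzoma then takes one-third of the balance ($180,000), for a total of $280,000. The remaining $360,000 passes to the descendants.
The descendants' portion ($360,000) is divided into 3 shares of $120,000: Aditi takes $120,000; Eamon's $120,000 share passes to Eamon's issue; Jana's $120,000 share passes to Jana's issue.
Eamon's share ($120,000) is divided into 3 shares of $40,000: Rashid, Lachlan, and Jessamy each take $40,000.
Jana's share ($120,000) is divided into 3 shares of $40,000: Xander, Sione, and Saskia each take $40,000.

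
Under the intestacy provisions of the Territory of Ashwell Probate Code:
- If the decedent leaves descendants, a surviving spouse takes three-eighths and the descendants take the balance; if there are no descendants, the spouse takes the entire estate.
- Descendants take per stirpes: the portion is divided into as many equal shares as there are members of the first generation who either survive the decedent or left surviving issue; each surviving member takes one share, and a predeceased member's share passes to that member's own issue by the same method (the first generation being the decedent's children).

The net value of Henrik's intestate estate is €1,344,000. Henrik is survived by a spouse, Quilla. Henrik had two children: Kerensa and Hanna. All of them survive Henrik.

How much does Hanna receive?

Hanna receives €420,000.

Quilla takes three-eighths of €1,344,000 = €504,000. The remaining €840,000 passes to the descendants.
The descendants' portion (€840,000) is divided into 2 shares of €420,000: Kerensa and Hanna each take €420,000.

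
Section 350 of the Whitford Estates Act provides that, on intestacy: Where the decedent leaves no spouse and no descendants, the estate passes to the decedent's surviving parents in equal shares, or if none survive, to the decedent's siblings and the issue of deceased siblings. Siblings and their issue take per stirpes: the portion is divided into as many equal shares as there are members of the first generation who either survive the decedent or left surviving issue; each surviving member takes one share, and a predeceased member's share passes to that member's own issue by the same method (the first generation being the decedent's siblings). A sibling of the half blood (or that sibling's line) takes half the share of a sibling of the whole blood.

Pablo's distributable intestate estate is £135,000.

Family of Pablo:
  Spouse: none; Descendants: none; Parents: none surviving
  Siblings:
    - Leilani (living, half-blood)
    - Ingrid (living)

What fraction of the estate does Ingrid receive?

Ingrid receives 2/3 of the estate.

The entire £135,000 passes to the siblings and their issue.
Counting each half-blood sibling's line as half a unit, there are 3/2 units in £135,000, so one unit is £90,000. Whole-blood lines (Ingrid) take £90,000 each; half-blood lines (Leilani) take £45,000 each.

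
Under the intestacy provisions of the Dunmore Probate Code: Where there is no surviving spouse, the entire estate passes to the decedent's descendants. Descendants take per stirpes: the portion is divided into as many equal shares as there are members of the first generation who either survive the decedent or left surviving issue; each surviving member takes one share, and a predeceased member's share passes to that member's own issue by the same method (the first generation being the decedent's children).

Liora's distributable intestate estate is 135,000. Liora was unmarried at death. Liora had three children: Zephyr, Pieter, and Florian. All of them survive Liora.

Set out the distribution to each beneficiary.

Zephyr: 45,000; Pieter: 45,000; Florian: 45,000

The entire 135,000 passes to the descendants.
That amount (135,000) is divided into 3 shares of 45,000: Zephyr, Pieter, and Florian each take 45,000.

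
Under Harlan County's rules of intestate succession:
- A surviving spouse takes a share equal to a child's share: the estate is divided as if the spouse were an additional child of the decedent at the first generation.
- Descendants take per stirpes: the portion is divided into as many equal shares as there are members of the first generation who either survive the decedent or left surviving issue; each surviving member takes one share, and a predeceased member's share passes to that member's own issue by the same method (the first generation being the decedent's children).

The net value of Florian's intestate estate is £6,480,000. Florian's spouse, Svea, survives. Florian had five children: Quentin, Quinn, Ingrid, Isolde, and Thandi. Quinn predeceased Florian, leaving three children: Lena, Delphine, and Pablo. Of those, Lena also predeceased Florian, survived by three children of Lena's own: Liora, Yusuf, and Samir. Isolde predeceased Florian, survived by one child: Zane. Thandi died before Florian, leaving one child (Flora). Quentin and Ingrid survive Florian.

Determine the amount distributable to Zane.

The spouse counts as an additional share at the children's level, so there are 6 primary shares of £1,080,000. Svea takes one such share (£1,080,000).
The children's combined portion (£5,400,000) is divided into 5 shares of £1,080,000: Quentin and Ingrid each take £1,080,000; Quinn's £1,080,000 share passes to Quinn's issue; Isolde's £1,080,000 share passes to Isolde's issue; Thandi's £1,080,000 share passes to Thandi's issue.
Quinn's share (£1,080,000) is divided into 3 shares of £360,000: Delphine and Pablo each take £360,000; Lena's £360,000 share passes to Lena's issue.
Lena's share (£360,000) is divided into 3 shares of £120,000: Liora, Yusuf, and Samir each take £120,000.
Isolde's share (£1,080,000) passes entirely to Zane.
Thandi's share (£1,080,000) passes entirely to Flora.

Zane receives £1,080,000.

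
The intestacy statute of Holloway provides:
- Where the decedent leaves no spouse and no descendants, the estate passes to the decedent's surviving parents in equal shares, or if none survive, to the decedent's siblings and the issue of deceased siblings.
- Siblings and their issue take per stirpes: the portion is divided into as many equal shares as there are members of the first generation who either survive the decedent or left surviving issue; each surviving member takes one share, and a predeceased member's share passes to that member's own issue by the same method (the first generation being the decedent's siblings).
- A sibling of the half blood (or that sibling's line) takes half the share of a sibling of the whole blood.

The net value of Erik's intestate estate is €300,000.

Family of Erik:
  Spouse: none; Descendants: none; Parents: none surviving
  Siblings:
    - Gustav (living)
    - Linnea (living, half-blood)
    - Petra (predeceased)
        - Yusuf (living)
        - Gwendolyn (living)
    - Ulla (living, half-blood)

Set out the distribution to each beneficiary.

The entire €300,000 passes to the siblings and their issue.
Counting each half-blood sibling's line as half a unit, there are 3 units in €300,000, so one unit is €100,000. Whole-blood lines (Gustav and Petra) take €100,000 each; half-blood lines (Linnea and Ulla) take €50,000 each.
Petra's share (€100,000) is divided into 2 shares of €50,000: Yusuf and Gwendolyn each take €50,000.

Gustav: €100,000; Linnea: €50,000; Yusuf: €50,000; Gwendolyn: €50,000; Ulla: €50,000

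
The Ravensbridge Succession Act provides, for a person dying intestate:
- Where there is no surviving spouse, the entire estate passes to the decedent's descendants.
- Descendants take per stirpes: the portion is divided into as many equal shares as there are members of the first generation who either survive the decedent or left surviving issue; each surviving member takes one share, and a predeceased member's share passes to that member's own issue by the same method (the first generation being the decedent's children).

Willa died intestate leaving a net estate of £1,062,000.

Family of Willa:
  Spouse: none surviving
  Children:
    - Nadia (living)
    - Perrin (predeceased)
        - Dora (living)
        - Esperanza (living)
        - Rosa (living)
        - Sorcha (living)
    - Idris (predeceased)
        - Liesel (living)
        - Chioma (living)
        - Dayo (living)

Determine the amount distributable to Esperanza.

The entire £1,062,000 passes to the descendants.
That amount (£1,062,000) is divided into 3 shares of £354,000: Nadia takes £354,000; Perrin's £354,000 share passes to Perrin's issue; Idris's £354,000 share passes to Idris's issue.
Perrin's share (£354,000) is divided into 4 shares of £88,500: Dora, Esperanza, Rosa, and Sorcha each take £88,500.
Idris's share (£354,000) is divided into 3 shares of £118,000: Liesel, Chioma, and Dayo each take £118,000.

Esperanza receives £88,500.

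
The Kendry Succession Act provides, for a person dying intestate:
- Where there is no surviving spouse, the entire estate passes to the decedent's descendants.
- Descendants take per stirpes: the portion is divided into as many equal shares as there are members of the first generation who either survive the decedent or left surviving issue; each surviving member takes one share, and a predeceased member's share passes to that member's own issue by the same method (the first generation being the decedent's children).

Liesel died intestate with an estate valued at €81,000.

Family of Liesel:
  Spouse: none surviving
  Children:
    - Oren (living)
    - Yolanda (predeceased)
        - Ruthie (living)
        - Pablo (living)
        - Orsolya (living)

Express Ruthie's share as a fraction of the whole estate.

The entire €81,000 passes to the descendants.
That amount (€81,000) is divided into 2 shares of €40,500: Oren takes €40,500; Yolanda's €40,500 share passes to Yolanda's issue.
Yolanda's share (€40,500) is divided into 3 shares of €13,500: Ruthie, Pablo, and Orsolya each take €13,500.

Ruthie receives 1/6 of the estate.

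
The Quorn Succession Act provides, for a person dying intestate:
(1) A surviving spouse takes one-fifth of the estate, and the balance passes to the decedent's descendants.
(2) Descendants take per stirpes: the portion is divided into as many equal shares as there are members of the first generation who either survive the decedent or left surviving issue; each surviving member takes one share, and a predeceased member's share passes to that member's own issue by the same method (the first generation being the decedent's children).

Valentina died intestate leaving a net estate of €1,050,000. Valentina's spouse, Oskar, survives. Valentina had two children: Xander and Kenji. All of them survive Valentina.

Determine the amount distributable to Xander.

Xander receives €420,000.

Oskar takes one-fifth of €1,050,000 = €210,000. The remaining €840,000 passes to the descendants.
The descendants' portion (€840,000) is divided into 2 shares of €420,000: Xander and Kenji each take €420,000.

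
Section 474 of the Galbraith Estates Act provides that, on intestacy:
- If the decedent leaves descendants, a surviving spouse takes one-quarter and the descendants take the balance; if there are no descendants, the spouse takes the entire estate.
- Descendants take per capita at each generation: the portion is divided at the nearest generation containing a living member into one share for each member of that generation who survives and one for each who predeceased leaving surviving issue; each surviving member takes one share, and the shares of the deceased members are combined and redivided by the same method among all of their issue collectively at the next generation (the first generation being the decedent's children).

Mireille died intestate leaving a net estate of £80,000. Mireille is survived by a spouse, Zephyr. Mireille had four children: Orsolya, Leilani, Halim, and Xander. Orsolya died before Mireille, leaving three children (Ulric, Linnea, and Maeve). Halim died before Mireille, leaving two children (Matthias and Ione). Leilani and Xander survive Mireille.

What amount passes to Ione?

Ione receives £6,000.

Zephyr takes one-quarter of £80,000 = £20,000. The remaining £60,000 passes to the descendants.
The descendants' portion (£60,000) is divided at the children's generation into 4 shares of £15,000. Leilani and Xander each take £15,000. The 2 shares of the deceased (Orsolya and Halim) are combined into a pool of £30,000.
That pool (£30,000) is divided at the grandchildren's generation equally among Ulric, Linnea, Maeve, Matthias, and Ione: £6,000 each.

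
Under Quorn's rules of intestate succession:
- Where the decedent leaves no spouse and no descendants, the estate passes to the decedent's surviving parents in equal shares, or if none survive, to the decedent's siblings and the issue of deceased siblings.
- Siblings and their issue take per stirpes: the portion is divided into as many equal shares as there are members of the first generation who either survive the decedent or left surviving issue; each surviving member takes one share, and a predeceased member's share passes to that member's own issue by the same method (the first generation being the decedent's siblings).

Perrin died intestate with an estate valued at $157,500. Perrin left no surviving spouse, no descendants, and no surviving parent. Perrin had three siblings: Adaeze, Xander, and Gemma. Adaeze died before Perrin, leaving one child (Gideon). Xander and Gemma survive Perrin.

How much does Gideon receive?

The entire $157,500 passes to the siblings and their issue.
That amount ($157,500) is divided into 3 shares of $52,500: Xander and Gemma each take $52,500; Adaeze's $52,500 share passes to Adaeze's issue.
Adaeze's share ($52,500) passes entirely to Gideon.

Gideon receives $52,500.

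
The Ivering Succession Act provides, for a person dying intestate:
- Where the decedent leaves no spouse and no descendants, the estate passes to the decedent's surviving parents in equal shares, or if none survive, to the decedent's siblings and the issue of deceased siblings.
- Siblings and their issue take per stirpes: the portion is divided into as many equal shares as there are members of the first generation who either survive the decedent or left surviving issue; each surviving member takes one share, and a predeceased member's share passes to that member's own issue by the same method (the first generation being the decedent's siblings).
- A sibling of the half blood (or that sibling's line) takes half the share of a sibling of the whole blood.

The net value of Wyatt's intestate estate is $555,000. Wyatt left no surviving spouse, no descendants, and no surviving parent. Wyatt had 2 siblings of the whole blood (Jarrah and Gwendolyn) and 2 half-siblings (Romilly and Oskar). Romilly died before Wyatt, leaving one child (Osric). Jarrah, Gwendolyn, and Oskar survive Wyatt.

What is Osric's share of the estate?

Osric receives $92,500.

The entire $555,000 passes to the siblings and their issue.
Counting each half-blood sibling's line as half a unit, there are 3 units in $555,000, so one unit is $185,000. Whole-blood lines (Jarrah and Gwendolyn) take $185,000 each; half-blood lines (Romilly and Oskar) take $92,500 each.
Romilly's share ($92,500) passes entirely to Osric.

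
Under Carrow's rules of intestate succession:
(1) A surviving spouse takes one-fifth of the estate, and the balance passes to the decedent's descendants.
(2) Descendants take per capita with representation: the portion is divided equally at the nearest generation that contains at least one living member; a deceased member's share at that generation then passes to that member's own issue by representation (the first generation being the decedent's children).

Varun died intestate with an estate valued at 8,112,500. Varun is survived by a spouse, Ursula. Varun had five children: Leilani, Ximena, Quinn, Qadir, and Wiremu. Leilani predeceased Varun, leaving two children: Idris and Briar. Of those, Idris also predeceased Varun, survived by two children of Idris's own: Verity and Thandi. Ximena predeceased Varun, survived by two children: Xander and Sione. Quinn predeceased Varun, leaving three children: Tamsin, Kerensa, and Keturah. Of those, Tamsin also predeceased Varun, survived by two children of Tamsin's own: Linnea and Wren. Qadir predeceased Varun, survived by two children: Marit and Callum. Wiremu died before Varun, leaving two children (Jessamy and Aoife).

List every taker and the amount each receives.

Ursula: 1,622,500; Verity: 295,000; Thandi: 295,000; Briar: 590,000; Xander: 590,000; Sione: 590,000; Linnea: 295,000; Wren: 295,000; Kerensa: 590,000; Keturah: 590,000; Marit: 590,000; Callum: 590,000; Jessamy: 590,000; Aoife: 590,000

Ursula takes one-fifth of 8,112,500 = 1,622,500. The remaining 6,490,000 passes to the descendants.
No child survives, so the initial division is made at the grandchildren's generation.
The descendants' portion (6,490,000) is divided into 11 shares of 590,000: Briar, Xander, Sione, Kerensa, Keturah, Marit, Callum, Jessamy, and Aoife each take 590,000; Idris's 590,000 share passes to Idris's issue; Tamsin's 590,000 share passes to Tamsin's issue.
Idris's share (590,000) is divided into 2 shares of 295,000: Verity and Thandi each take 295,000.
Tamsin's share (590,000) is divided into 2 shares of 295,000: Linnea and Wren each take 295,000.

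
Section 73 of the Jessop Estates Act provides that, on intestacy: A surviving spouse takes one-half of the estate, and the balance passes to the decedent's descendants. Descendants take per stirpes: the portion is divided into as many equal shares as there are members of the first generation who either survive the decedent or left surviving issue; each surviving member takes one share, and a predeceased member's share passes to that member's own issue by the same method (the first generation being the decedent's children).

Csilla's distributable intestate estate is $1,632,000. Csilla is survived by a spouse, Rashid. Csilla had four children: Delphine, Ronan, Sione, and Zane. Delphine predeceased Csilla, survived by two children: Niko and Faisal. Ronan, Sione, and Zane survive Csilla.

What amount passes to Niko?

Niko receives $102,000.

Rashid takes one-half of $1,632,000 = $816,000. The remaining $816,000 passes to the descendants.
The descendants' portion ($816,000) is divided into 4 shares of $204,000: Ronan, Sione, and Zane each take $204,000; Delphine's $204,000 share passes to Delphine's issue.
Delphine's share ($204,000) is divided into 2 shares of $102,000: Niko and Faisal each take $102,000.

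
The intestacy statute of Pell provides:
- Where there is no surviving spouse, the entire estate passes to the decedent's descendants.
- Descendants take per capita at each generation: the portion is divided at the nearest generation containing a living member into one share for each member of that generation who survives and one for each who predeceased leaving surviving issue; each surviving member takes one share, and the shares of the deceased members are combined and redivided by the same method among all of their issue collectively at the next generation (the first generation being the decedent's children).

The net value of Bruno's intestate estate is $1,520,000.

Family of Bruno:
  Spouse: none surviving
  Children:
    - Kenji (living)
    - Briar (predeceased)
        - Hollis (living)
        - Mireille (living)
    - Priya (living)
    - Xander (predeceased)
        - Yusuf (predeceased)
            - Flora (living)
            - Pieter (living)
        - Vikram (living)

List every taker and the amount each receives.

The entire $1,520,000 passes to the descendants.
That amount ($1,520,000) is divided at the children's generation into 4 shares of $380,000. Kenji and Priya each take $380,000. The 2 shares of the deceased (Briar and Xander) are combined into a pool of $760,000.
That pool ($760,000) is divided at the grandchildren's generation into 4 shares of $190,000. Hollis, Mireille, and Vikram each take $190,000. The remaining share for the deceased Yusuf ($190,000) is carried to the next generation.
That pool ($190,000) is divided at the great-grandchildren's generation equally among Flora and Pieter: $95,000 each.

Kenji: $380,000; Hollis: $190,000; Mireille: $190,000; Priya: $380,000; Flora: $95,000; Pieter: $95,000; Vikram: $190,000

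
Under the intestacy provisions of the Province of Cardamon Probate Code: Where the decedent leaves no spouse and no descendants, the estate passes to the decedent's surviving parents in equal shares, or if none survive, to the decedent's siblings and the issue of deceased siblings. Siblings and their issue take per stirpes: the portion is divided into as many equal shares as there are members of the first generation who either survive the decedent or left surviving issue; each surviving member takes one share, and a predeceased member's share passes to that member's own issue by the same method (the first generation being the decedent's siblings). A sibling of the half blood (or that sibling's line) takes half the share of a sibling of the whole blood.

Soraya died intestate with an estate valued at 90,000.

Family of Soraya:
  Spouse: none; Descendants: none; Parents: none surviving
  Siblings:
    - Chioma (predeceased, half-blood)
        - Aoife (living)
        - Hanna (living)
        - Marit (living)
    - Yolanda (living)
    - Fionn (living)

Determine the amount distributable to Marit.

Marit receives 6,000.

The entire 90,000 passes to the siblings and their issue.
Counting each half-blood sibling's line as half a unit, there are 5/2 units in 90,000, so one unit is 36,000. Whole-blood lines (Yolanda and Fionn) take 36,000 each; half-blood lines (Chioma) take 18,000 each.
Chioma's share (18,000) is divided into 3 shares of 6,000: Aoife, Hanna, and Marit each take 6,000.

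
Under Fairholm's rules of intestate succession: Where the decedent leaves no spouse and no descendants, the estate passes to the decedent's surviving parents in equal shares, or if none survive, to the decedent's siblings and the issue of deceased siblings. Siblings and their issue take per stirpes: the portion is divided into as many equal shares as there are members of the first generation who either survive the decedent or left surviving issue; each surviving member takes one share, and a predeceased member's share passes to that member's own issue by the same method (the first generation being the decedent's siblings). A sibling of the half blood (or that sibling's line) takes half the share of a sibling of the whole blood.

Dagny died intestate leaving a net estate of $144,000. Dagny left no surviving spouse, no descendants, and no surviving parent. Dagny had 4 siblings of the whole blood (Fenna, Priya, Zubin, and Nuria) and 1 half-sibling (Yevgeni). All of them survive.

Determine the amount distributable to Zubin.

Zubin receives $32,000.

The entire $144,000 passes to the siblings and their issue.
Counting each half-blood sibling's line as half a unit, there are 9/2 units in $144,000, so one unit is $32,000. Whole-blood lines (Fenna, Priya, Zubin, and Nuria) take $32,000 each; half-blood lines (Yevgeni) take $16,000 each.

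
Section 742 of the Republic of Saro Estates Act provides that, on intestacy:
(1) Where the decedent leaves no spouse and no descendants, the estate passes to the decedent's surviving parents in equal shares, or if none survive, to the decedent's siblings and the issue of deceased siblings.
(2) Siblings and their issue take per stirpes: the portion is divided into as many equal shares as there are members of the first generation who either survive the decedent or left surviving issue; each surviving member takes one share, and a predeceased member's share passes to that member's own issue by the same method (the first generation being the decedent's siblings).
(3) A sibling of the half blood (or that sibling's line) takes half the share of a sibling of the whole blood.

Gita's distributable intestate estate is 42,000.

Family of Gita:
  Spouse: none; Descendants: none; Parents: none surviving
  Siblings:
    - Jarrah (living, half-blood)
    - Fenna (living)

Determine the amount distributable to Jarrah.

Jarrah receives 14,000.

The entire 42,000 passes to the siblings and their issue.
Counting each half-blood sibling's line as half a unit, there are 3/2 units in 42,000, so one unit is 28,000. Whole-blood lines (Fenna) take 28,000 each; half-blood lines (Jarrah) take 14,000 each.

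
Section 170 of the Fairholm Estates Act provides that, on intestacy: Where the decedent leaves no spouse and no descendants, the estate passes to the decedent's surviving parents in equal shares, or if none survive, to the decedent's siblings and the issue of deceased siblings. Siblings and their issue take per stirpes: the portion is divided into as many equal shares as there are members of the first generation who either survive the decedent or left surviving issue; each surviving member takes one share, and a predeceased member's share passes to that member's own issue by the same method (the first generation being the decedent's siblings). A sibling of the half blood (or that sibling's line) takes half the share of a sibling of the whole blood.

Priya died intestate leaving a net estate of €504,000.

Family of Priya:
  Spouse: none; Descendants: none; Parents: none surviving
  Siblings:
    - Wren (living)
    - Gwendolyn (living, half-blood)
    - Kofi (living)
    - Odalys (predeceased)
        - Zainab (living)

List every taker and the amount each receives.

Wren: €144,000; Gwendolyn: €72,000; Kofi: €144,000; Zainab: €144,000

The entire €504,000 passes to the siblings and their issue.
Counting each half-blood sibling's line as half a unit, there are 7/2 units in €504,000, so one unit is €144,000. Whole-blood lines (Wren, Kofi, and Odalys) take €144,000 each; half-blood lines (Gwendolyn) take €72,000 each.
Odalys's share (€144,000) passes entirely to Zainab.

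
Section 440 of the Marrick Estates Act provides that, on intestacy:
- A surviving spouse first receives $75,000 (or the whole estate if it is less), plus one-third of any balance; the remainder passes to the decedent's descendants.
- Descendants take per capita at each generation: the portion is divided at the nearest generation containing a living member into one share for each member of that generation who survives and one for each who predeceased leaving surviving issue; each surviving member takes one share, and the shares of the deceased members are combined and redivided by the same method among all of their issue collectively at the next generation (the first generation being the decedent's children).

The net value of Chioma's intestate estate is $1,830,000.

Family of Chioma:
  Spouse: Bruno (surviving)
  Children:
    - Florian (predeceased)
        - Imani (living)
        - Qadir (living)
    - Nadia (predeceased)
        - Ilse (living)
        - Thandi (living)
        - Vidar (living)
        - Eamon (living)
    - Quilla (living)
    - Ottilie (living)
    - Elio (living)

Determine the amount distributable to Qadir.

Bruno first takes $75,000, leaving a balance of $1,755,000. Bruno then takes one-third of the balance ($585,000), for a total of $660,000. The remaining $1,170,000 passes to the descendants.
The descendants' portion ($1,170,000) is divided at the children's generation into 5 shares of $234,000. Quilla, Ottilie, and Elio each take $234,000. The 2 shares of the deceased (Florian and Nadia) are combined into a pool of $468,000.
That pool ($468,000) is divided at the grandchildren's generation equally among Imani, Qadir, Ilse, Thandi, Vidar, and Eamon: $78,000 each.

Qadir receives $78,000.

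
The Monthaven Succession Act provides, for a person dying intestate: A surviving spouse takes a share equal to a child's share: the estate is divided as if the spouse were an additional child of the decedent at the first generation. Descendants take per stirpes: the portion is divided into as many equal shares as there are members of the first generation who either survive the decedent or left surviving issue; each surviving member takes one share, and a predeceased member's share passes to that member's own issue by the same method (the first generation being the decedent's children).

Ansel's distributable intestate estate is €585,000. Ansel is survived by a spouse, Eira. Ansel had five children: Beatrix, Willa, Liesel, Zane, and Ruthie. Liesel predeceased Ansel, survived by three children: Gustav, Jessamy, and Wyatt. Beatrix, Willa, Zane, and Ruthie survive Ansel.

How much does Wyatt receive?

Wyatt receives €32,500.

The spouse counts as an additional share at the children's level, so there are 6 primary shares of €97,500. Eira takes one such share (€97,500).
The children's combined portion (€487,500) is divided into 5 shares of €97,500: Beatrix, Willa, Zane, and Ruthie each take €97,500; Liesel's €97,500 share passes to Liesel's issue.
Liesel's share (€97,500) is divided into 3 shares of €32,500: Gustav, Jessamy, and Wyatt each take €32,500.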